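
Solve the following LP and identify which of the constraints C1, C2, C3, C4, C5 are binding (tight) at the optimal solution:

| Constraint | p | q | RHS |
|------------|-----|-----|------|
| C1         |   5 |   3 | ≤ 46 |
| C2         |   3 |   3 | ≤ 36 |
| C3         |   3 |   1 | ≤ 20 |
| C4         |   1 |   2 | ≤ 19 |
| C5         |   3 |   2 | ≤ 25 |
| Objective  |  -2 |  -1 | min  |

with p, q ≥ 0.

At p = 5, q = 5, compute slack b - a·x for each constraint:
  C1: 46 − 40 = 6  (slack)
  C2: 36 − 30 = 6  (slack)
  C3: 20 − 20 = 0  (binding)
  C4: 19 − 15 = 4  (slack)
  C5: 25 − 25 = 0  (binding)

Optimal: p = 5, q = 5
Binding: C3, C5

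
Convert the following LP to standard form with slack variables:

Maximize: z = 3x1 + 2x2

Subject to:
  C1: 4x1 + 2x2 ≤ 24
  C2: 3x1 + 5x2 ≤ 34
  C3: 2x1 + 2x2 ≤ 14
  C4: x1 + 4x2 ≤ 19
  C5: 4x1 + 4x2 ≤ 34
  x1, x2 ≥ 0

max z = 3x1 + 2x2

s.t.
  4x1 + 2x2 + s1 = 24
  3x1 + 5x2 + s2 = 34
  2x1 + 2x2 + s3 = 14
  x1 + 4x2 + s4 = 19
  4x1 + 4x2 + s5 = 34
  x1, x2, s1, s2, s3, s4, s5 ≥ 0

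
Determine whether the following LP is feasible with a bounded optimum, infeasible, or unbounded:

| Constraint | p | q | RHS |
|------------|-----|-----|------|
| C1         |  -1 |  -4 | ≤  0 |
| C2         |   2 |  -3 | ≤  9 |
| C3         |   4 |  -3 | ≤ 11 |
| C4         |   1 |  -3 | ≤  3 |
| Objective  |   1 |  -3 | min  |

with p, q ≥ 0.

Unbounded (objective can decrease without bound)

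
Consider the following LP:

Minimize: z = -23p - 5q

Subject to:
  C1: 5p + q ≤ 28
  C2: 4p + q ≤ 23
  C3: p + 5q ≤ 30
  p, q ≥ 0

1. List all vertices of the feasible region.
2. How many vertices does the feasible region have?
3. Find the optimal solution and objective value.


1. (0, 0), (5.6, 0), (5, 3), (4.474, 5.105), (0, 6)
2. 5
3. p = 5, q = 3, z = -130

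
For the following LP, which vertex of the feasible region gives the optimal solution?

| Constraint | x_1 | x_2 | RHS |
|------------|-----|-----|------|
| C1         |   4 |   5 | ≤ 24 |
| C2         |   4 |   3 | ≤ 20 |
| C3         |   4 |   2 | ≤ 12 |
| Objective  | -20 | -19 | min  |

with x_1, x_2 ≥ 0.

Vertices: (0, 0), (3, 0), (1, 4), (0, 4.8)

Evaluate the objective at each vertex of the feasible region:
  z(0, 0) = 0
  z(3, 0) = -60
  z(1, 4) = -96  ←
  z(0, 4.8) = -91.2
The minimum is at x_1 = 1, x_2 = 4.

(1, 4)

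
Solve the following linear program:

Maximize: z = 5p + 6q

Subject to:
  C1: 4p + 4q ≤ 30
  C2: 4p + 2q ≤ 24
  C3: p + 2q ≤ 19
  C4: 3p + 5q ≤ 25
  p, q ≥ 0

Evaluate the objective at each vertex of the feasible region:
  z(0, 0) = 0
  z(6, 0) = 30
  z(5, 2) = 37  ←
  z(0, 5) = 30
The maximum is at p = 5, q = 2.

p = 5, q = 2, z = 37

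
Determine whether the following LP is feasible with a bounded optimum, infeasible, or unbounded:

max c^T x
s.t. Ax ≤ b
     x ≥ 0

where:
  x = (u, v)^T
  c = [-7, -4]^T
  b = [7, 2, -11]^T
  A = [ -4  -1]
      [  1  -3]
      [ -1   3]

Infeasible (no feasible solution exists)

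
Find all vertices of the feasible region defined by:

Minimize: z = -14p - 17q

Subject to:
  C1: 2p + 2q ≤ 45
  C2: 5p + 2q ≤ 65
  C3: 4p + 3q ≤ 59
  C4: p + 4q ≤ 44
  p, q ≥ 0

(0, 0), (13, 0), (11, 5), (8, 9), (0, 11)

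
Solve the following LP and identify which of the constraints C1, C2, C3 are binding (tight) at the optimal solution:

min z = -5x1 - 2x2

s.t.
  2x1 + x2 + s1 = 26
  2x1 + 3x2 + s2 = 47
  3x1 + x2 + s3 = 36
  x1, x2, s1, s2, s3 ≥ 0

At x1 = 10, x2 = 6, compute slack b - a·x for each constraint:
  C1: 26 − 26 = 0  (binding)
  C2: 47 − 38 = 9  (slack)
  C3: 36 − 36 = 0  (binding)

Optimal: x1 = 10, x2 = 6
Binding: C1, C3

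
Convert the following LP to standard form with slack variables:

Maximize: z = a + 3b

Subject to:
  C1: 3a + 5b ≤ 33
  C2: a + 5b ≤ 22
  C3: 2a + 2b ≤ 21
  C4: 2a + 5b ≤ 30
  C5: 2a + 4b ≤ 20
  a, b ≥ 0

max z = a + 3b

s.t.
  3a + 5b + s1 = 33
  a + 5b + s2 = 22
  2a + 2b + s3 = 21
  2a + 5b + s4 = 30
  2a + 4b + s5 = 20
  a, b, s1, s2, s3, s4, s5 ≥ 0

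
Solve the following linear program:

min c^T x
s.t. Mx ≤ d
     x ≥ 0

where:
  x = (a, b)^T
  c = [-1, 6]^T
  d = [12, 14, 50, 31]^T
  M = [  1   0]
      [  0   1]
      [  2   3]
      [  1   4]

Evaluate the objective at each vertex of the feasible region:
  z(0, 0) = 0
  z(12, 0) = -12  ←
  z(12, 4.75) = 16.5
  z(0, 7.75) = 46.5
The minimum is at a = 12, b = 0.

a = 12, b = 0, z = -12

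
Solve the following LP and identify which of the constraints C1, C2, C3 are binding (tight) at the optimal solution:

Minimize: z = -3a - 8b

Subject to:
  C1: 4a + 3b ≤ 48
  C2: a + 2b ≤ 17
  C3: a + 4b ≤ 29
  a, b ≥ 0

At a = 5, b = 6, compute slack b - a·x for each constraint:
  C1: 48 − 38 = 10  (slack)
  C2: 17 − 17 = 0  (binding)
  C3: 29 − 29 = 0  (binding)

Optimal: a = 5, b = 6
Binding: C2, C3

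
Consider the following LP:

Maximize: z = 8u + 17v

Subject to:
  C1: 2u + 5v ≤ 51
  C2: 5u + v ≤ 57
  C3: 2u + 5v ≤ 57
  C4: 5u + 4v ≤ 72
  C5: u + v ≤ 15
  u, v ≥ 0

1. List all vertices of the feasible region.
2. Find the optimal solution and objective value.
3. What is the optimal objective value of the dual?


1. (0, 0), (11.4, 0), (10.5, 4.5), (8, 7), (0, 10.2)
2. u = 8, v = 7, z = 183
3. 183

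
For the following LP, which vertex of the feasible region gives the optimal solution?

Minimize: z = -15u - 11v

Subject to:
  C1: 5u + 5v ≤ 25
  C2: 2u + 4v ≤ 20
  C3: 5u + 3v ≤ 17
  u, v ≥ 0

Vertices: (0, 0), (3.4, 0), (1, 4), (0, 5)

Evaluate the objective at each vertex of the feasible region:
  z(0, 0) = 0
  z(3.4, 0) = -51
  z(1, 4) = -59  ←
  z(0, 5) = -55
The minimum is at u = 1, v = 4.

(1, 4)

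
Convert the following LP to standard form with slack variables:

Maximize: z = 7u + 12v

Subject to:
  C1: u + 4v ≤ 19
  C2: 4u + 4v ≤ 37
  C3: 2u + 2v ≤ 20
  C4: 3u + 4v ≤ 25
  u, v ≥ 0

max z = 7u + 12v

s.t.
  u + 4v + s1 = 19
  4u + 4v + s2 = 37
  2u + 2v + s3 = 20
  3u + 4v + s4 = 25
  u, v, s1, s2, s3, s4 ≥ 0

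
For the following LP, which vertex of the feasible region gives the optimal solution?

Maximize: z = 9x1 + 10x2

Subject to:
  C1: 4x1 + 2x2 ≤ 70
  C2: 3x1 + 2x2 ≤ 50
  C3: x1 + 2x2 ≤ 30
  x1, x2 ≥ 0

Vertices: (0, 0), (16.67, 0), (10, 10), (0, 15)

Evaluate the objective at each vertex of the feasible region:
  z(0, 0) = 0
  z(16.67, 0) = 150
  z(10, 10) = 190  ←
  z(0, 15) = 150
The maximum is at x1 = 10, x2 = 10.

(10, 10)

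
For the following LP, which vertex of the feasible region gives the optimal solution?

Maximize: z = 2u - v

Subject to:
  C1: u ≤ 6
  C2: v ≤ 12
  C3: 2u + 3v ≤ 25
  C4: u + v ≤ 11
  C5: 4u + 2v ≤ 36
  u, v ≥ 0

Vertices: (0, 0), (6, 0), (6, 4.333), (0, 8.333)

Evaluate the objective at each vertex of the feasible region:
  z(0, 0) = 0
  z(6, 0) = 12  ←
  z(6, 4.333) = 7.667
  z(0, 8.333) = -8.333
The maximum is at u = 6, v = 0.

(6, 0)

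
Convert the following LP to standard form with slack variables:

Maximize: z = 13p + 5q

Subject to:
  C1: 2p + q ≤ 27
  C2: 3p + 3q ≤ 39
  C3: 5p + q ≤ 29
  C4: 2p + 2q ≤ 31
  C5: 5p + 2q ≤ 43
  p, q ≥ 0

max z = 13p + 5q

s.t.
  2p + q + s1 = 27
  3p + 3q + s2 = 39
  5p + q + s3 = 29
  2p + 2q + s4 = 31
  5p + 2q + s5 = 43
  p, q, s1, s2, s3, s4, s5 ≥ 0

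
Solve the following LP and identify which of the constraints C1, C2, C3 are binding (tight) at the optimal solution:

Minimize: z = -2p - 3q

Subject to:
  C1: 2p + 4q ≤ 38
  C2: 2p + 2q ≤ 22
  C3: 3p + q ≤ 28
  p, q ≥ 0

At p = 3, q = 8, compute slack b - a·x for each constraint:
  C1: 38 − 38 = 0  (binding)
  C2: 22 − 22 = 0  (binding)
  C3: 28 − 17 = 11  (slack)

Optimal: p = 3, q = 8
Binding: C1, C2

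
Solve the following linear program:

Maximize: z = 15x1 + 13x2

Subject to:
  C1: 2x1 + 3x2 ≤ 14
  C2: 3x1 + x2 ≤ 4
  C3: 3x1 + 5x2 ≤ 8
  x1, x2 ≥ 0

Evaluate the objective at each vertex of the feasible region:
  z(0, 0) = 0
  z(1.333, 0) = 20
  z(1, 1) = 28  ←
  z(0, 1.6) = 20.8
The maximum is at x1 = 1, x2 = 1.

x1 = 1, x2 = 1, z = 28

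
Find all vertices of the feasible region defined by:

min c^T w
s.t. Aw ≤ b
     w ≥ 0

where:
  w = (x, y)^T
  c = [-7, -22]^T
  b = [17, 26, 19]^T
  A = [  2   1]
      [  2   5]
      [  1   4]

(0, 0), (8.5, 0), (7.375, 2.25), (3, 4), (0, 4.75)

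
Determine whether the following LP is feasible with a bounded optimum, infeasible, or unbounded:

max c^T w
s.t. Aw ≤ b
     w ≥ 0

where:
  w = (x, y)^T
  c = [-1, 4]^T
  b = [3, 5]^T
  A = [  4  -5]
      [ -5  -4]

Unbounded (objective can increase without bound)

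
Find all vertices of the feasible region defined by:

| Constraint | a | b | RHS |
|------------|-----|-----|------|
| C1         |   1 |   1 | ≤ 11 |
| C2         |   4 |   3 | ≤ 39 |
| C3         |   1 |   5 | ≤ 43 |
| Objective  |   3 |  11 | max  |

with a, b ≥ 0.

(0, 0), (9.75, 0), (6, 5), (3, 8), (0, 8.6)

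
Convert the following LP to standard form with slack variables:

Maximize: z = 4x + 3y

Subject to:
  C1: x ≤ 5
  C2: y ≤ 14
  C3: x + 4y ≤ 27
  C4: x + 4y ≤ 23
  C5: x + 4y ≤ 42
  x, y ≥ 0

max z = 4x + 3y

s.t.
  x + s1 = 5
  y + s2 = 14
  x + 4y + s3 = 27
  x + 4y + s4 = 23
  x + 4y + s5 = 42
  x, y, s1, s2, s3, s4, s5 ≥ 0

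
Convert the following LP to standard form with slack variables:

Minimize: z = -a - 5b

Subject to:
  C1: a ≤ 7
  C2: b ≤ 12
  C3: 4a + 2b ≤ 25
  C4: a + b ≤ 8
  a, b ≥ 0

min z = -a - 5b

s.t.
  a + s1 = 7
  b + s2 = 12
  4a + 2b + s3 = 25
  a + b + s4 = 8
  a, b, s1, s2, s3, s4 ≥ 0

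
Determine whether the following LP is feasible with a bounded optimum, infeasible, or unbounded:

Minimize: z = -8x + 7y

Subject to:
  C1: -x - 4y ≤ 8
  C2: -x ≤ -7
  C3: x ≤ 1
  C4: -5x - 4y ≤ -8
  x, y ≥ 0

Infeasible (no feasible solution exists)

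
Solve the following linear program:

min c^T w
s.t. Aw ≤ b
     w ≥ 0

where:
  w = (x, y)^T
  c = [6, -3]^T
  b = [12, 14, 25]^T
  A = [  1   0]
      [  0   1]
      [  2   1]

Evaluate the objective at each vertex of the feasible region:
  z(0, 0) = 0
  z(12, 0) = 72
  z(12, 1) = 69
  z(5.5, 14) = -9
  z(0, 14) = -42  ←
The minimum is at x = 0, y = 14.

x = 0, y = 14, z = -42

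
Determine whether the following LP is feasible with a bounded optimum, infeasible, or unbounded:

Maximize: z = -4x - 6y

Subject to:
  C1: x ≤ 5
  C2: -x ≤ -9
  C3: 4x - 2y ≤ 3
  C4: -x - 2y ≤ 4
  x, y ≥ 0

Infeasible (no feasible solution exists)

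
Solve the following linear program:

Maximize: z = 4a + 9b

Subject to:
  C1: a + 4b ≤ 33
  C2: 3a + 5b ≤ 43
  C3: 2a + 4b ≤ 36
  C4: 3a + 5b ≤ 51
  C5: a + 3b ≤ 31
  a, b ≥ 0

Evaluate the objective at each vertex of the feasible region:
  z(0, 0) = 0
  z(14.33, 0) = 57.33
  z(1, 8) = 76  ←
  z(0, 8.25) = 74.25
The maximum is at a = 1, b = 8.

a = 1, b = 8, z = 76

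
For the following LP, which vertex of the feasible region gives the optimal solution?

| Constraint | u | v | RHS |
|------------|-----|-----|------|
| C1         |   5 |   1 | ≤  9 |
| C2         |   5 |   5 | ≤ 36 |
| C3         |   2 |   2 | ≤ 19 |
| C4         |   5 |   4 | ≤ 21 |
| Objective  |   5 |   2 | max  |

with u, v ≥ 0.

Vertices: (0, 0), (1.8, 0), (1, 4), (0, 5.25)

Evaluate the objective at each vertex of the feasible region:
  z(0, 0) = 0
  z(1.8, 0) = 9
  z(1, 4) = 13  ←
  z(0, 5.25) = 10.5
The maximum is at u = 1, v = 4.

(1, 4)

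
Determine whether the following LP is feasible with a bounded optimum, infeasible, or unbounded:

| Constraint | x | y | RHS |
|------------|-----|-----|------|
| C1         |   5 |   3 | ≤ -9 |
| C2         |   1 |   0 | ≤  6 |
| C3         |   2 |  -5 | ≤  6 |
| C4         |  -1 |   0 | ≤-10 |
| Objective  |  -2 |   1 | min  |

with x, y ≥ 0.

Infeasible (no feasible solution exists)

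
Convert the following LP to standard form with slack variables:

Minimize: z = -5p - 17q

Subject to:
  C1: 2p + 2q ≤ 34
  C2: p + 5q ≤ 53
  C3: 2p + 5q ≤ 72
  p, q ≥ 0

min z = -5p - 17q

s.t.
  2p + 2q + s1 = 34
  p + 5q + s2 = 53
  2p + 5q + s3 = 72
  p, q, s1, s2, s3 ≥ 0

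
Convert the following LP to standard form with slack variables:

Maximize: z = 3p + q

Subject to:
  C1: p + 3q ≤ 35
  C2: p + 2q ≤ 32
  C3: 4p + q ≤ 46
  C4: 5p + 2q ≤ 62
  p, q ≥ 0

max z = 3p + q

s.t.
  p + 3q + s1 = 35
  p + 2q + s2 = 32
  4p + q + s3 = 46
  5p + 2q + s4 = 62
  p, q, s1, s2, s3, s4 ≥ 0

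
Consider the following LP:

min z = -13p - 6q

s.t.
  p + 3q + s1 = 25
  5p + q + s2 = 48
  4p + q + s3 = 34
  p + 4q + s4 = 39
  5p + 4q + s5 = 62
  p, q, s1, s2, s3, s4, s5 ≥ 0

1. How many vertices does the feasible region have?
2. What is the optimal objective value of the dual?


1. 4
2. -127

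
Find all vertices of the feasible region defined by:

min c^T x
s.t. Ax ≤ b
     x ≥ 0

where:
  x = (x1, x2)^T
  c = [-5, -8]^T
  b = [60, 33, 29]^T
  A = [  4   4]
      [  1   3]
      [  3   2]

(0, 0), (9.667, 0), (3, 10), (0, 11)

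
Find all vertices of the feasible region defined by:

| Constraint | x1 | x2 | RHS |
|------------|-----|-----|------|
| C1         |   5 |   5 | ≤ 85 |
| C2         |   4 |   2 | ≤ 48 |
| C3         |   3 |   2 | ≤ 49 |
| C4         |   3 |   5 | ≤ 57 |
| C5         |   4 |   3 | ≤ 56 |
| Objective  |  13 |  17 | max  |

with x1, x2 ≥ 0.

(0, 0), (12, 0), (9, 6), (0, 11.4)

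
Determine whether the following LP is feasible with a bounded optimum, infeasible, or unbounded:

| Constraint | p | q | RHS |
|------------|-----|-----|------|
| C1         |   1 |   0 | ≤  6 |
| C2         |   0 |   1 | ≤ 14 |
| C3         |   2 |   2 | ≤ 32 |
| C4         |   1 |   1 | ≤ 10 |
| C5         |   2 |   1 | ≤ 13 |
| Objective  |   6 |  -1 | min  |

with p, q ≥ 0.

Feasible with a bounded optimal solution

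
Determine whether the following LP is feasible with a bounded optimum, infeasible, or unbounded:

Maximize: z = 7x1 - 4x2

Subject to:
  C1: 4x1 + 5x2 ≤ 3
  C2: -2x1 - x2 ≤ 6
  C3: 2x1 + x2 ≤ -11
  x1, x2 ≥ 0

Infeasible (no feasible solution exists)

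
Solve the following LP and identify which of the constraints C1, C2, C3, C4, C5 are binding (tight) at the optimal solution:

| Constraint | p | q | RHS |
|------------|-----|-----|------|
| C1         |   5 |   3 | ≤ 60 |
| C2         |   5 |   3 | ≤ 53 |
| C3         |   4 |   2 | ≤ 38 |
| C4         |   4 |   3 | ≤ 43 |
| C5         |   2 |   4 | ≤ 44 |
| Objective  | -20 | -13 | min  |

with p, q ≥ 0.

At p = 7, q = 5, compute slack b - a·x for each constraint:
  C1: 60 − 50 = 10  (slack)
  C2: 53 − 50 = 3  (slack)
  C3: 38 − 38 = 0  (binding)
  C4: 43 − 43 = 0  (binding)
  C5: 44 − 34 = 10  (slack)

Optimal: p = 7, q = 5
Binding: C3, C4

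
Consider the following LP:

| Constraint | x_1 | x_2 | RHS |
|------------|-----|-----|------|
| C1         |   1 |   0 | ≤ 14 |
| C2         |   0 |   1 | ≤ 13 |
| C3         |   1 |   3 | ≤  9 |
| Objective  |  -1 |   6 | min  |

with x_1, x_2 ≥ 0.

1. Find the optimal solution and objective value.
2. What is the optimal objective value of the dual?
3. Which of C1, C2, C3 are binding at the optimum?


1. x_1 = 9, x_2 = 0, z = -9
2. -9
3. C3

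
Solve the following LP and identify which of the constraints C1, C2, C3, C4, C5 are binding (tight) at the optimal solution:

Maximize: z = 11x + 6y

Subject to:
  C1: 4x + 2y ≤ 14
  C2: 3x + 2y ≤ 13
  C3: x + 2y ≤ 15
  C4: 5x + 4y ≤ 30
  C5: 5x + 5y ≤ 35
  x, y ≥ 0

At x = 1, y = 5, compute slack b - a·x for each constraint:
  C1: 14 − 14 = 0  (binding)
  C2: 13 − 13 = 0  (binding)
  C3: 15 − 11 = 4  (slack)
  C4: 30 − 25 = 5  (slack)
  C5: 35 − 30 = 5  (slack)

Optimal: x = 1, y = 5
Binding: C1, C2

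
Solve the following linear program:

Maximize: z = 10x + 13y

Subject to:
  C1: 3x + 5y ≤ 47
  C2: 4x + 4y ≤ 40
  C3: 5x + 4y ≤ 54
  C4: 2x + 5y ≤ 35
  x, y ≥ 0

Evaluate the objective at each vertex of the feasible region:
  z(0, 0) = 0
  z(10, 0) = 100
  z(5, 5) = 115  ←
  z(0, 7) = 91
The maximum is at x = 5, y = 5.

x = 5, y = 5, z = 115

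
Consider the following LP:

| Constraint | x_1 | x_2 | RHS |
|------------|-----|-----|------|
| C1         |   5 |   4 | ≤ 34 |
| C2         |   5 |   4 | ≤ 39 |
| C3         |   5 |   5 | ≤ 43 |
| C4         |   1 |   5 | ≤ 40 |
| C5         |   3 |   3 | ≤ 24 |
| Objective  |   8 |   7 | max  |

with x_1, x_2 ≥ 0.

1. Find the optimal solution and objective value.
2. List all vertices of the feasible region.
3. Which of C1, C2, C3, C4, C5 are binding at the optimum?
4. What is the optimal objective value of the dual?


1. x_1 = 2, x_2 = 6, z = 58
2. (0, 0), (6.8, 0), (2, 6), (0, 8)
3. C1, C5
4. 58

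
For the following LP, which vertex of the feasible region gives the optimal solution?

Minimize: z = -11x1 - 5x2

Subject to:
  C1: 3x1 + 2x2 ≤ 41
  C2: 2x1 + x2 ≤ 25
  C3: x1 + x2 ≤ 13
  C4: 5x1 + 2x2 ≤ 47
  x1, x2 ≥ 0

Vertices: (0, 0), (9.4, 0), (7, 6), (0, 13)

Evaluate the objective at each vertex of the feasible region:
  z(0, 0) = 0
  z(9.4, 0) = -103.4
  z(7, 6) = -107  ←
  z(0, 13) = -65
The minimum is at x1 = 7, x2 = 6.

(7, 6)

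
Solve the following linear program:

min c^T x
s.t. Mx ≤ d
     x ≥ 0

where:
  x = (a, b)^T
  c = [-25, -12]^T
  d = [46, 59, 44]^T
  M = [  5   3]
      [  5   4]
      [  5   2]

Evaluate the objective at each vertex of the feasible region:
  z(0, 0) = 0
  z(8.8, 0) = -220
  z(8, 2) = -224  ←
  z(1.4, 13) = -191
  z(0, 14.75) = -177
The minimum is at a = 8, b = 2.

a = 8, b = 2, z = -224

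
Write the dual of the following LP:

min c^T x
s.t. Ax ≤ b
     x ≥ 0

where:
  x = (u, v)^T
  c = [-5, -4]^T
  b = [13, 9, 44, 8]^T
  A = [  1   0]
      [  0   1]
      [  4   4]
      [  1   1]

Primal min cᵀx s.t. Ax ≤ b, x ≥ 0  →  Dual max −bᵀy s.t. Aᵀy ≥ −c, y ≥ 0.

Maximize: z = -13y1 - 9y2 - 44y3 - 8y4

Subject to:
  y1 + 4y3 + y4 ≥ 5
  y2 + 4y3 + y4 ≥ 4
  y1, y2, y3, y4 ≥ 0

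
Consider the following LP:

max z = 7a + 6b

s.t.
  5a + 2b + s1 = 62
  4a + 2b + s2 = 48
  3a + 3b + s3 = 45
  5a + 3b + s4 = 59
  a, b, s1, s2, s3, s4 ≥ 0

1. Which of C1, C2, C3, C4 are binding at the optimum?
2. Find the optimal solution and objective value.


1. C3, C4
2. a = 7, b = 8, z = 97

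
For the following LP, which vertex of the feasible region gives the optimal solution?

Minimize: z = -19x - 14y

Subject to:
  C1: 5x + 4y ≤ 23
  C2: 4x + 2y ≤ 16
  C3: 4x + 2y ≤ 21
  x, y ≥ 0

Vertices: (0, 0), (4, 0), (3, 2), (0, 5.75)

Evaluate the objective at each vertex of the feasible region:
  z(0, 0) = 0
  z(4, 0) = -76
  z(3, 2) = -85  ←
  z(0, 5.75) = -80.5
The minimum is at x = 3, y = 2.

(3, 2)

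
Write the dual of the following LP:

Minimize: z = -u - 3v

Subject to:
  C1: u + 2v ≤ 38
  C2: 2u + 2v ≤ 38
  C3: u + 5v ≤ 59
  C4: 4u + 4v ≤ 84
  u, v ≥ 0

Primal min cᵀx s.t. Ax ≤ b, x ≥ 0  →  Dual max −bᵀy s.t. Aᵀy ≥ −c, y ≥ 0.

Maximize: z = -38y1 - 38y2 - 59y3 - 84y4

Subject to:
  y1 + 2y2 + y3 + 4y4 ≥ 1
  2y1 + 2y2 + 5y3 + 4y4 ≥ 3
  y1, y2, y3, y4 ≥ 0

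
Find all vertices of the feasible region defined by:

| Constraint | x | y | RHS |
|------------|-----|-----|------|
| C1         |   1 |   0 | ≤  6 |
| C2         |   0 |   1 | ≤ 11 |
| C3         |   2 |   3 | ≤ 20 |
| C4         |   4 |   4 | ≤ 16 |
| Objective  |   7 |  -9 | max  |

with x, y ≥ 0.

(0, 0), (4, 0), (0, 4)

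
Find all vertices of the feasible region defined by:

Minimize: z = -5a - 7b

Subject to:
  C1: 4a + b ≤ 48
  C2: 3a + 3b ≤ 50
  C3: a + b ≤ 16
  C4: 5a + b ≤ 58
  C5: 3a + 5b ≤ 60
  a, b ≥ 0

(0, 0), (11.6, 0), (10.5, 5.5), (10, 6), (0, 12)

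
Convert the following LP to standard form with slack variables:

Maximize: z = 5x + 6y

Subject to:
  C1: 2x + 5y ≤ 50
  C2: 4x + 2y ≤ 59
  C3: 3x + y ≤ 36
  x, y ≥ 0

max z = 5x + 6y

s.t.
  2x + 5y + s1 = 50
  4x + 2y + s2 = 59
  3x + y + s3 = 36
  x, y, s1, s2, s3 ≥ 0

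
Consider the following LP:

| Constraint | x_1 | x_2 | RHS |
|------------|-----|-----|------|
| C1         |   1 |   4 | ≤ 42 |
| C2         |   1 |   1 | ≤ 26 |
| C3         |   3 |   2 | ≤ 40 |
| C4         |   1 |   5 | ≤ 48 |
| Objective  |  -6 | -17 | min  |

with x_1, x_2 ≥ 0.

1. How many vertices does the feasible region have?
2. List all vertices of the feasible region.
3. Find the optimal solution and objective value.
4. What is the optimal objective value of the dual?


1. 4
2. (0, 0), (13.33, 0), (8, 8), (0, 9.6)
3. x_1 = 8, x_2 = 8, z = -184
4. -184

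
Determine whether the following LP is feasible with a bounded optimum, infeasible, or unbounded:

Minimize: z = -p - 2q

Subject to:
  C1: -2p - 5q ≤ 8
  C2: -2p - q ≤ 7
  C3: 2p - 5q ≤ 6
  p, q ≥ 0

Unbounded (objective can decrease without bound)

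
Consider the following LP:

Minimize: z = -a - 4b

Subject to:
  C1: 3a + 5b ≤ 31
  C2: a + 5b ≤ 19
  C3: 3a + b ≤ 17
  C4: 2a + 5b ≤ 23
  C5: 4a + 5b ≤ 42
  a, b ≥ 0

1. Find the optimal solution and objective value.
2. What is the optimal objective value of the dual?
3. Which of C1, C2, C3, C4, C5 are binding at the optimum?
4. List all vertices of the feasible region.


1. a = 4, b = 3, z = -16
2. -16
3. C2, C4
4. (0, 0), (5.667, 0), (4.769, 2.692), (4, 3), (0, 3.8)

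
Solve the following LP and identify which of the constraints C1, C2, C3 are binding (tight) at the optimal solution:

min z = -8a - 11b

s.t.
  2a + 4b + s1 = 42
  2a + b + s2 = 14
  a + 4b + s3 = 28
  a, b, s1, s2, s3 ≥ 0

At a = 4, b = 6, compute slack b - a·x for each constraint:
  C1: 42 − 32 = 10  (slack)
  C2: 14 − 14 = 0  (binding)
  C3: 28 − 28 = 0  (binding)

Optimal: a = 4, b = 6
Binding: C2, C3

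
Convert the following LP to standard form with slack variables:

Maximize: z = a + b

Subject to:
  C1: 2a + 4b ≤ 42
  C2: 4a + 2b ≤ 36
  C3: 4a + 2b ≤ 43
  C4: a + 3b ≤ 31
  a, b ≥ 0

max z = a + b

s.t.
  2a + 4b + s1 = 42
  4a + 2b + s2 = 36
  4a + 2b + s3 = 43
  a + 3b + s4 = 31
  a, b, s1, s2, s3, s4 ≥ 0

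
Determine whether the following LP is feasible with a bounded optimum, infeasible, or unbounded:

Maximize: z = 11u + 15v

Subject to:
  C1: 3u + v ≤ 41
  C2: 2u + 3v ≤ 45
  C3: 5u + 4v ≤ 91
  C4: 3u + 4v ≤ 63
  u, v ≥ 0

Feasible with a bounded optimal solution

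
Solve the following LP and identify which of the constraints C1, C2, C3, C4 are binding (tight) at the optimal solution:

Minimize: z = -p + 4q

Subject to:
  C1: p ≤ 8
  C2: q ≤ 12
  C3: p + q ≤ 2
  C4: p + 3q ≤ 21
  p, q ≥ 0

At p = 2, q = 0, compute slack b - a·x for each constraint:
  C1: 8 − 2 = 6  (slack)
  C2: 12 − 0 = 12  (slack)
  C3: 2 − 2 = 0  (binding)
  C4: 21 − 2 = 19  (slack)

Optimal: p = 2, q = 0
Binding: C3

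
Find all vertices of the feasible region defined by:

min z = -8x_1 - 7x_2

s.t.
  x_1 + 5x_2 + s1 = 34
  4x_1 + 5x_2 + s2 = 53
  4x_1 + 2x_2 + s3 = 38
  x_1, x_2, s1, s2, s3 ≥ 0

(0, 0), (9.5, 0), (7, 5), (6.333, 5.533), (0, 6.8)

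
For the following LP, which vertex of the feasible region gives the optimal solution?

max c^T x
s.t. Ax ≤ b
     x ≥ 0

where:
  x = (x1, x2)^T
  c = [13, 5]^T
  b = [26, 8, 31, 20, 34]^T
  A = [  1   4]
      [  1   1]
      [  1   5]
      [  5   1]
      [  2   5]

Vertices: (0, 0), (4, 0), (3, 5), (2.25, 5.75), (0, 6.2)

Evaluate the objective at each vertex of the feasible region:
  z(0, 0) = 0
  z(4, 0) = 52
  z(3, 5) = 64  ←
  z(2.25, 5.75) = 58
  z(0, 6.2) = 31
The maximum is at x1 = 3, x2 = 5.

(3, 5)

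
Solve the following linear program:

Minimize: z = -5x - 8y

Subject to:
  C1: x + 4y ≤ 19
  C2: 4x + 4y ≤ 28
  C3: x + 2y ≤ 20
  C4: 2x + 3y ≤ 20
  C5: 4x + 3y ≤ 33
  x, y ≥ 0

Evaluate the objective at each vertex of the feasible region:
  z(0, 0) = 0
  z(7, 0) = -35
  z(3, 4) = -47  ←
  z(0, 4.75) = -38
The minimum is at x = 3, y = 4.

x = 3, y = 4, z = -47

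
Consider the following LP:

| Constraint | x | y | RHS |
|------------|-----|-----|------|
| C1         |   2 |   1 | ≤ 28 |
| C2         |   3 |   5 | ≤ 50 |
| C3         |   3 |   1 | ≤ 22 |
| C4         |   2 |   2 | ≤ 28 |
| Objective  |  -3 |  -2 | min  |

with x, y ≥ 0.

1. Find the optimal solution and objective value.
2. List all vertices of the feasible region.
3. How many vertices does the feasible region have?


1. x = 5, y = 7, z = -29
2. (0, 0), (7.333, 0), (5, 7), (0, 10)
3. 4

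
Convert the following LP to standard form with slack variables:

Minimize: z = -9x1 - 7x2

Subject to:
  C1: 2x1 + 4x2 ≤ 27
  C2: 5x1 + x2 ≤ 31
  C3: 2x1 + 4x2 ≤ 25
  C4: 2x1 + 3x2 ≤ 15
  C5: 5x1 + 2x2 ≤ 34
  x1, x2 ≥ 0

min z = -9x1 - 7x2

s.t.
  2x1 + 4x2 + s1 = 27
  5x1 + x2 + s2 = 31
  2x1 + 4x2 + s3 = 25
  2x1 + 3x2 + s4 = 15
  5x1 + 2x2 + s5 = 34
  x1, x2, s1, s2, s3, s4, s5 ≥ 0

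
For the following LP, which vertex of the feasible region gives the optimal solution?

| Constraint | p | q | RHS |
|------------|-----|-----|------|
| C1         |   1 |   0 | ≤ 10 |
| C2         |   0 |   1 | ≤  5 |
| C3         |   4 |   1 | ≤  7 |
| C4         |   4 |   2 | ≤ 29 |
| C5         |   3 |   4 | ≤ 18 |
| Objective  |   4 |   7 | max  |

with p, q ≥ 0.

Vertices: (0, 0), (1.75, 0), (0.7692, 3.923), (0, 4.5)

Evaluate the objective at each vertex of the feasible region:
  z(0, 0) = 0
  z(1.75, 0) = 7
  z(0.7692, 3.923) = 30.54
  z(0, 4.5) = 31.5  ←
The maximum is at p = 0, q = 4.5.

(0, 4.5)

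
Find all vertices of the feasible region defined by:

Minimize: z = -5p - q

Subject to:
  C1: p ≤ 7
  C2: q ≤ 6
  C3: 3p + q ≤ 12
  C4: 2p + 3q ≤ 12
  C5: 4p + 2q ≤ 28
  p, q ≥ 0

(0, 0), (4, 0), (3.429, 1.714), (0, 4)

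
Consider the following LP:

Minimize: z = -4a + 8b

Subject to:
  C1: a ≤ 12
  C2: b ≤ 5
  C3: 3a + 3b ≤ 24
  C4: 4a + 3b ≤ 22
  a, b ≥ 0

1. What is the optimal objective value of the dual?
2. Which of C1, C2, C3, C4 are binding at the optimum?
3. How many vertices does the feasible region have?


1. -22
2. C4
3. 4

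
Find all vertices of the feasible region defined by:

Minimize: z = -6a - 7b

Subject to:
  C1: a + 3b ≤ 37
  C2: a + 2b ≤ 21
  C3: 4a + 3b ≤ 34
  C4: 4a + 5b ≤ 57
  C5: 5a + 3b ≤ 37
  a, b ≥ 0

(0, 0), (7.4, 0), (3, 7.333), (1, 10), (0, 10.5)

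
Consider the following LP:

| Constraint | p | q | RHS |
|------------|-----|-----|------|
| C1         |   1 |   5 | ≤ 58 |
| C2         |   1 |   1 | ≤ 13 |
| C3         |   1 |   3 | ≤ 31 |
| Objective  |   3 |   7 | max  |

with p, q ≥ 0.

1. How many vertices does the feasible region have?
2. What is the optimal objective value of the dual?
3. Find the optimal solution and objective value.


1. 4
2. 75
3. p = 4, q = 9, z = 75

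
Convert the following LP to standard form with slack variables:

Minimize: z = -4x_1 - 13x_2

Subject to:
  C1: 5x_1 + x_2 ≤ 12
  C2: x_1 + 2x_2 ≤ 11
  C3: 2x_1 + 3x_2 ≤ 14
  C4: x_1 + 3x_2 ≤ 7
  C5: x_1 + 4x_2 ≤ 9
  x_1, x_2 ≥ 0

min z = -4x_1 - 13x_2

s.t.
  5x_1 + x_2 + s1 = 12
  x_1 + 2x_2 + s2 = 11
  2x_1 + 3x_2 + s3 = 14
  x_1 + 3x_2 + s4 = 7
  x_1 + 4x_2 + s5 = 9
  x_1, x_2, s1, s2, s3, s4, s5 ≥ 0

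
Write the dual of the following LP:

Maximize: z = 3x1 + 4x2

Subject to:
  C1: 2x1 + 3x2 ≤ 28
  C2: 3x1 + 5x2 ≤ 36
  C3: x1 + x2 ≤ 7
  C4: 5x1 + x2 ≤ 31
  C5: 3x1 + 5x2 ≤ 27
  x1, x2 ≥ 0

Primal max cᵀx s.t. Ax ≤ b, x ≥ 0  →  Dual min bᵀy s.t. Aᵀy ≥ c, y ≥ 0.

Minimize: z = 28y1 + 36y2 + 7y3 + 31y4 + 27y5

Subject to:
  2y1 + 3y2 + y3 + 5y4 + 3y5 ≥ 3
  3y1 + 5y2 + y3 + y4 + 5y5 ≥ 4
  y1, y2, y3, y4, y5 ≥ 0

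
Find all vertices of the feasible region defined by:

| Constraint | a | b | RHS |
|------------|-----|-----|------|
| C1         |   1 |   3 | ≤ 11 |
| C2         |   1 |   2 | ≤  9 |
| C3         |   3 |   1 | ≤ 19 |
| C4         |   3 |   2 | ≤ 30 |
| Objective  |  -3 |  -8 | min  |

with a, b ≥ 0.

(0, 0), (6.333, 0), (5.8, 1.6), (5, 2), (0, 3.667)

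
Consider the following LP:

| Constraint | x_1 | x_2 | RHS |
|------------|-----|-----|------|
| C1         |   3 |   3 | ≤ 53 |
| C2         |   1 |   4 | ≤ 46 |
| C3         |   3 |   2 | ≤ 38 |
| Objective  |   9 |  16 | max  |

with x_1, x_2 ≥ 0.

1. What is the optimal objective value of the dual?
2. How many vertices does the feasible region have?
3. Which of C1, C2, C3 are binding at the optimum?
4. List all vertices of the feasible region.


1. 214
2. 4
3. C2, C3
4. (0, 0), (12.67, 0), (6, 10), (0, 11.5)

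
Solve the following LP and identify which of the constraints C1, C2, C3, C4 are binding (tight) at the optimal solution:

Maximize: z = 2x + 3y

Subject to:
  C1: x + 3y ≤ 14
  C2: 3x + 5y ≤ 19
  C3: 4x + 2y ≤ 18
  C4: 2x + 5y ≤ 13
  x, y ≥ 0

At x = 4, y = 1, compute slack b - a·x for each constraint:
  C1: 14 − 7 = 7  (slack)
  C2: 19 − 17 = 2  (slack)
  C3: 18 − 18 = 0  (binding)
  C4: 13 − 13 = 0  (binding)

Optimal: x = 4, y = 1
Binding: C3, C4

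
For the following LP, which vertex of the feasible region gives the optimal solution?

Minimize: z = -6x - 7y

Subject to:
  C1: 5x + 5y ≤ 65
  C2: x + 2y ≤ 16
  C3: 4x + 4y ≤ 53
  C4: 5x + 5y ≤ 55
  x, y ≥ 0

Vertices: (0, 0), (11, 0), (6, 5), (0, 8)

Evaluate the objective at each vertex of the feasible region:
  z(0, 0) = 0
  z(11, 0) = -66
  z(6, 5) = -71  ←
  z(0, 8) = -56
The minimum is at x = 6, y = 5.

(6, 5)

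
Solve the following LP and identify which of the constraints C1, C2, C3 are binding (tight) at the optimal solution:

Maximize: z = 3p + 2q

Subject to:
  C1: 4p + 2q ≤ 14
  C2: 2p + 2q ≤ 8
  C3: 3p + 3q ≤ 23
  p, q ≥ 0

At p = 3, q = 1, compute slack b - a·x for each constraint:
  C1: 14 − 14 = 0  (binding)
  C2: 8 − 8 = 0  (binding)
  C3: 23 − 12 = 11  (slack)

Optimal: p = 3, q = 1
Binding: C1, C2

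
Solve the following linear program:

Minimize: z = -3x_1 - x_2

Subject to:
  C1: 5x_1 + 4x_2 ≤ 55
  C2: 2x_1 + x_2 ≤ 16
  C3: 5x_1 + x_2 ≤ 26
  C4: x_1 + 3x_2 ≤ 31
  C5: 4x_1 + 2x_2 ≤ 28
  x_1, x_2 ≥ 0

Evaluate the objective at each vertex of the feasible region:
  z(0, 0) = 0
  z(5.2, 0) = -15.6
  z(4, 6) = -18  ←
  z(2.2, 9.6) = -16.2
  z(0, 10.33) = -10.33
The minimum is at x_1 = 4, x_2 = 6.

x_1 = 4, x_2 = 6, z = -18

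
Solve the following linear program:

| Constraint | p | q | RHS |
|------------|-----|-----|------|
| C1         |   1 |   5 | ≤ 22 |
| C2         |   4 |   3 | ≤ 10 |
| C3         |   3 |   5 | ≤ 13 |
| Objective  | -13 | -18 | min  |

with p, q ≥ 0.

Evaluate the objective at each vertex of the feasible region:
  z(0, 0) = 0
  z(2.5, 0) = -32.5
  z(1, 2) = -49  ←
  z(0, 2.6) = -46.8
The minimum is at p = 1, q = 2.

p = 1, q = 2, z = -49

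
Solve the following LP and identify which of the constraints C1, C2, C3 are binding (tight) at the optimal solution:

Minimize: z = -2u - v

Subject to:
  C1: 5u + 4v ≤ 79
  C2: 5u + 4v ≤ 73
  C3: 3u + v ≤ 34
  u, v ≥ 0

At u = 9, v = 7, compute slack b - a·x for each constraint:
  C1: 79 − 73 = 6  (slack)
  C2: 73 − 73 = 0  (binding)
  C3: 34 − 34 = 0  (binding)

Optimal: u = 9, v = 7
Binding: C2, C3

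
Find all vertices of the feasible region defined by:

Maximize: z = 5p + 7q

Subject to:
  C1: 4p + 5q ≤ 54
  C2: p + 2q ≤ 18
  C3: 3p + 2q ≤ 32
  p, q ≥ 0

(0, 0), (10.67, 0), (7.429, 4.857), (6, 6), (0, 9)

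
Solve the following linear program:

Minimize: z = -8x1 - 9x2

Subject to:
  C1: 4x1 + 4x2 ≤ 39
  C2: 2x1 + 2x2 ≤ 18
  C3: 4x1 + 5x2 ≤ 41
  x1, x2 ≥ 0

Evaluate the objective at each vertex of the feasible region:
  z(0, 0) = 0
  z(9, 0) = -72
  z(4, 5) = -77  ←
  z(0, 8.2) = -73.8
The minimum is at x1 = 4, x2 = 5.

x1 = 4, x2 = 5, z = -77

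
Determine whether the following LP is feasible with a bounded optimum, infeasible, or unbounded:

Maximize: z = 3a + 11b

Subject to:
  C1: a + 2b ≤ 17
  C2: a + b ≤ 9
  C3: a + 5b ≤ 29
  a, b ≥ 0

Feasible with a bounded optimal solution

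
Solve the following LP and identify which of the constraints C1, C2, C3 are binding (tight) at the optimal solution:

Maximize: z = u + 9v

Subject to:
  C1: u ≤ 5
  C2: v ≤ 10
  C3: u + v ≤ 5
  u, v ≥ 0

At u = 0, v = 5, compute slack b - a·x for each constraint:
  C1: 5 − 0 = 5  (slack)
  C2: 10 − 5 = 5  (slack)
  C3: 5 − 5 = 0  (binding)

Optimal: u = 0, v = 5
Binding: C3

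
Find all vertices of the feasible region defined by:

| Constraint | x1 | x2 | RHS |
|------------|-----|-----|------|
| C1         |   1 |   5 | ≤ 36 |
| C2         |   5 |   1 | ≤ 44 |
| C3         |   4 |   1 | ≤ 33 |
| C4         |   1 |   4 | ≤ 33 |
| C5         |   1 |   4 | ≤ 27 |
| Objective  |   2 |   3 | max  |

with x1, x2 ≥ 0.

(0, 0), (8.25, 0), (7, 5), (0, 6.75)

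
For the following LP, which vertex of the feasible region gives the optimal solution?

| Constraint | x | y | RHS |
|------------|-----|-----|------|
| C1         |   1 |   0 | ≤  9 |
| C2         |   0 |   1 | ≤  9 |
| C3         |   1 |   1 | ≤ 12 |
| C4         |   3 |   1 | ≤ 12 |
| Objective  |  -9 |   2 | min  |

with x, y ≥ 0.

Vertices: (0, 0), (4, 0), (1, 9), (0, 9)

Evaluate the objective at each vertex of the feasible region:
  z(0, 0) = 0
  z(4, 0) = -36  ←
  z(1, 9) = 9
  z(0, 9) = 18
The minimum is at x = 4, y = 0.

(4, 0)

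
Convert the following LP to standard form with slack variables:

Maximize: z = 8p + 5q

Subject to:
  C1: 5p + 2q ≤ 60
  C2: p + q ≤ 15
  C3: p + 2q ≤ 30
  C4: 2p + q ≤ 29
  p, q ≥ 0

max z = 8p + 5q

s.t.
  5p + 2q + s1 = 60
  p + q + s2 = 15
  p + 2q + s3 = 30
  2p + q + s4 = 29
  p, q, s1, s2, s3, s4 ≥ 0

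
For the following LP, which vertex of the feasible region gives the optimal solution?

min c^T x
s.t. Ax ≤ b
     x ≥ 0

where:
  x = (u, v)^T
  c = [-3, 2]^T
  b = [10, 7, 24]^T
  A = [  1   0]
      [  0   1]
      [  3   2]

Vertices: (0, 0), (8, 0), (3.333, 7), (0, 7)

Evaluate the objective at each vertex of the feasible region:
  z(0, 0) = 0
  z(8, 0) = -24  ←
  z(3.333, 7) = 4
  z(0, 7) = 14
The minimum is at u = 8, v = 0.

(8, 0)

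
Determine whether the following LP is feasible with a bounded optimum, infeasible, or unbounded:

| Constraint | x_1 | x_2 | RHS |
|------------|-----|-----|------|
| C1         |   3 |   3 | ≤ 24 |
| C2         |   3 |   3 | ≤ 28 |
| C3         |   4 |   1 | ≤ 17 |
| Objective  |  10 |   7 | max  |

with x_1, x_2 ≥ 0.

Feasible with a bounded optimal solution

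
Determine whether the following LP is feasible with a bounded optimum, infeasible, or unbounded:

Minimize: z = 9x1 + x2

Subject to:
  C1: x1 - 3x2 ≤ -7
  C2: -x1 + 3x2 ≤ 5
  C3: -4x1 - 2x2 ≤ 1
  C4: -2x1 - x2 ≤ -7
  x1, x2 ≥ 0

Infeasible (no feasible solution exists)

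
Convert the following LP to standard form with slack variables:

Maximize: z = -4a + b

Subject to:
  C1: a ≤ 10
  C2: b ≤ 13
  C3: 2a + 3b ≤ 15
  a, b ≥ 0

max z = -4a + b

s.t.
  a + s1 = 10
  b + s2 = 13
  2a + 3b + s3 = 15
  a, b, s1, s2, s3 ≥ 0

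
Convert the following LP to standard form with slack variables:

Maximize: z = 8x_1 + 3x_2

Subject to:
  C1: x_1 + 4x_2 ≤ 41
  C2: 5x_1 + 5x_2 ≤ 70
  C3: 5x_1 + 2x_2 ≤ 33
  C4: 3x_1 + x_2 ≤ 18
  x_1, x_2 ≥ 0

max z = 8x_1 + 3x_2

s.t.
  x_1 + 4x_2 + s1 = 41
  5x_1 + 5x_2 + s2 = 70
  5x_1 + 2x_2 + s3 = 33
  3x_1 + x_2 + s4 = 18
  x_1, x_2, s1, s2, s3, s4 ≥ 0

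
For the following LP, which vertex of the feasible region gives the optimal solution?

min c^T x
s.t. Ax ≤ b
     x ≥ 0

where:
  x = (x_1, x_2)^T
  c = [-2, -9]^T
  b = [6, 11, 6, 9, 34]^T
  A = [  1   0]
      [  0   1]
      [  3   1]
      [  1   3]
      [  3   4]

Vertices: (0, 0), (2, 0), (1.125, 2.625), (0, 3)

Evaluate the objective at each vertex of the feasible region:
  z(0, 0) = 0
  z(2, 0) = -4
  z(1.125, 2.625) = -25.88
  z(0, 3) = -27  ←
The minimum is at x_1 = 0, x_2 = 3.

(0, 3)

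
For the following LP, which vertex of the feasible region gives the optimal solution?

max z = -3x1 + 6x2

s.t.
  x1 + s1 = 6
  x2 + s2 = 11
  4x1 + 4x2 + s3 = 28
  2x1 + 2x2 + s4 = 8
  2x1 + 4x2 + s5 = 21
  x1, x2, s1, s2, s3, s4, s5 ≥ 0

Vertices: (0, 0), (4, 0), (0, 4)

Evaluate the objective at each vertex of the feasible region:
  z(0, 0) = 0
  z(4, 0) = -12
  z(0, 4) = 24  ←
The maximum is at x1 = 0, x2 = 4.

(0, 4)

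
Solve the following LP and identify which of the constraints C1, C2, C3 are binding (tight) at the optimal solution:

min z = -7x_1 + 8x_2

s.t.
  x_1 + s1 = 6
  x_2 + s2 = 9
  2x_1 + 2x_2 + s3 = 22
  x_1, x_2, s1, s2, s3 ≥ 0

At x_1 = 6, x_2 = 0, compute slack b - a·x for each constraint:
  C1: 6 − 6 = 0  (binding)
  C2: 9 − 0 = 9  (slack)
  C3: 22 − 12 = 10  (slack)

Optimal: x_1 = 6, x_2 = 0
Binding: C1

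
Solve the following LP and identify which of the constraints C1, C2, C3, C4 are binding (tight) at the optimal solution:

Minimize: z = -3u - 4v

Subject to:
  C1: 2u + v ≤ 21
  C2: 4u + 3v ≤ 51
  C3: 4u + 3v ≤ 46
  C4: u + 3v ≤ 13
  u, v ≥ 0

At u = 10, v = 1, compute slack b - a·x for each constraint:
  C1: 21 − 21 = 0  (binding)
  C2: 51 − 43 = 8  (slack)
  C3: 46 − 43 = 3  (slack)
  C4: 13 − 13 = 0  (binding)

Optimal: u = 10, v = 1
Binding: C1, C4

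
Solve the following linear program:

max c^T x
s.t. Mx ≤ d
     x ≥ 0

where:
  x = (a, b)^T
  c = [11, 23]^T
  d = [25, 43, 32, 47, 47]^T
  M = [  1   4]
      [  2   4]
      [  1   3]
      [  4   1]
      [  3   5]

Evaluate the objective at each vertex of the feasible region:
  z(0, 0) = 0
  z(11.75, 0) = 129.2
  z(11.06, 2.765) = 185.2
  z(9, 4) = 191  ←
  z(0, 6.25) = 143.8
The maximum is at a = 9, b = 4.

a = 9, b = 4, z = 191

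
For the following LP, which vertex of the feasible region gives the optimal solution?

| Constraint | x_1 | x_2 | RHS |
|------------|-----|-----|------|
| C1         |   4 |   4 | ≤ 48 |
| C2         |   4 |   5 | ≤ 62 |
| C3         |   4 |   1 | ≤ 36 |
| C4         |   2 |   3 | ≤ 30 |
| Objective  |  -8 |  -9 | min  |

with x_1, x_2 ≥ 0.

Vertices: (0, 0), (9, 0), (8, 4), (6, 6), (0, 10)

Evaluate the objective at each vertex of the feasible region:
  z(0, 0) = 0
  z(9, 0) = -72
  z(8, 4) = -100
  z(6, 6) = -102  ←
  z(0, 10) = -90
The minimum is at x_1 = 6, x_2 = 6.

(6, 6)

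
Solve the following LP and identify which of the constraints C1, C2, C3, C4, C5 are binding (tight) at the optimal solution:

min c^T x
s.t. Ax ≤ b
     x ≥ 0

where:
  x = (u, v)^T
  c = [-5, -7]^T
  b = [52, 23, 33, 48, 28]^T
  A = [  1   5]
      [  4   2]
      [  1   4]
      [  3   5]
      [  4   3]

At u = 1, v = 8, compute slack b - a·x for each constraint:
  C1: 52 − 41 = 11  (slack)
  C2: 23 − 20 = 3  (slack)
  C3: 33 − 33 = 0  (binding)
  C4: 48 − 43 = 5  (slack)
  C5: 28 − 28 = 0  (binding)

Optimal: u = 1, v = 8
Binding: C3, C5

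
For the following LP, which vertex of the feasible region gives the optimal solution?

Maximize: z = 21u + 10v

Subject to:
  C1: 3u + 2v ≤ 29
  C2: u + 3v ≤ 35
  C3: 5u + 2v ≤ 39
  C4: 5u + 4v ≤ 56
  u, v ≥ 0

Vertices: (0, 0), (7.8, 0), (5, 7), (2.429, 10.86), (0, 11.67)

Evaluate the objective at each vertex of the feasible region:
  z(0, 0) = 0
  z(7.8, 0) = 163.8
  z(5, 7) = 175  ←
  z(2.429, 10.86) = 159.6
  z(0, 11.67) = 116.7
The maximum is at u = 5, v = 7.

(5, 7)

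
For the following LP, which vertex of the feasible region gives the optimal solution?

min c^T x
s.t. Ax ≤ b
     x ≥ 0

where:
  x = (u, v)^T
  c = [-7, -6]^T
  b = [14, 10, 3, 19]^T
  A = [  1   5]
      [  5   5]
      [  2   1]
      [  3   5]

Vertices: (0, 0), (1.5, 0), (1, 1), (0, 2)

Evaluate the objective at each vertex of the feasible region:
  z(0, 0) = 0
  z(1.5, 0) = -10.5
  z(1, 1) = -13  ←
  z(0, 2) = -12
The minimum is at u = 1, v = 1.

(1, 1)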